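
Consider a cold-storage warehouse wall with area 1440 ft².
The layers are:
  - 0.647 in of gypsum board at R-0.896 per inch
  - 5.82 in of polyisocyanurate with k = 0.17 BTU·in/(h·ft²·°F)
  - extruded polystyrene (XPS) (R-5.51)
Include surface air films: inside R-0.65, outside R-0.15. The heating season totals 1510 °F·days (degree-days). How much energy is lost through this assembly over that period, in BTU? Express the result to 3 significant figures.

1270000 BTU

0.647 × 0.896 = 0.5797
5.82/0.17 = 34.24
R_total = 0.65 + 0.5797 + 34.24 + 5.51 + 0.15 = 41.13 ft²·°F·h/BTU
E = A × HDD × 24 / R = 1440 × 1510 × 24 / 41.13 = 1269000 BTU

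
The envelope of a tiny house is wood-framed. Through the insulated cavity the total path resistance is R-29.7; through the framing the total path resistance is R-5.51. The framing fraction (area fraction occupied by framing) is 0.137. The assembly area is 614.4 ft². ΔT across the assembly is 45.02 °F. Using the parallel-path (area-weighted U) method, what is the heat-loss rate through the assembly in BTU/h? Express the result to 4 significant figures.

1491 BTU/h

U_eff = 0.863/29.7 + 0.137/5.51 = 0.029057 + 0.024864 = 0.053921
R_eff = 1/U_eff = 18.546 ft²·°F·h/BTU
Q = 614.4 × 45.02 / 18.546 = 1491.5 BTU/h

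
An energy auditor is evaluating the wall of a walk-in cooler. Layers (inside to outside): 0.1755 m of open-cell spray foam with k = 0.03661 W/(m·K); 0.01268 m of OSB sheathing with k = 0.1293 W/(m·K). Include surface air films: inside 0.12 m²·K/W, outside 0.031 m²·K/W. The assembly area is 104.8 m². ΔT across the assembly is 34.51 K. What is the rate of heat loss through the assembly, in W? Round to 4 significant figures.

0.1755/0.03661 = 4.7938
0.01268/0.1293 = 0.098067
R_total = 0.12 + 4.7938 + 0.098067 + 0.031 = 5.0428 m²·K/W
Q = A·ΔT/R = 104.8 × 34.51 / 5.0428 = 717.18 W

717.2 W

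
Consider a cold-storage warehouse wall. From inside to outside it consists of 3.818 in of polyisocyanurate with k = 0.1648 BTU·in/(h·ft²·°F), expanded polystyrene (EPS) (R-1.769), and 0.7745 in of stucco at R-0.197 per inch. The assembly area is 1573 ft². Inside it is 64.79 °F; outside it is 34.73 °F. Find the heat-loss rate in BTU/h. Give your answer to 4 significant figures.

1885 BTU/h

3.818/0.1648 = 23.167
0.7745 × 0.197 = 0.15258
R_total = 23.167 + 1.769 + 0.15258 = 25.089 ft²·°F·h/BTU
Q = A·ΔT/R = 1573 × (64.79 − 34.73) / 25.089 = 1884.7 BTU/h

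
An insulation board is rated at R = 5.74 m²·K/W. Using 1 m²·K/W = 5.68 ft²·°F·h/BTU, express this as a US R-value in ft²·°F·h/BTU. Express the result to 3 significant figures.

R_US = 5.74 × 5.68 = 32.6

32.6 ft²·°F·h/BTU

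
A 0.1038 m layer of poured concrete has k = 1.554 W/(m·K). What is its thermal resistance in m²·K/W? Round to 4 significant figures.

0.06680 m²·K/W

R = L/k = 0.1038/1.554 = 0.066795 m²·K/W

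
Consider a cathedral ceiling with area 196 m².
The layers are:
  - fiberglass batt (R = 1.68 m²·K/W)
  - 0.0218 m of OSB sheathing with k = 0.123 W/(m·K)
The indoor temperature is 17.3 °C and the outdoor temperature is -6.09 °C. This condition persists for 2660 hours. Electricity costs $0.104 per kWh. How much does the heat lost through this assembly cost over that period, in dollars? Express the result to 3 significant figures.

0.0218/0.123 = 0.1772
R_total = 1.68 + 0.1772 = 1.857 m²·K/W
Q = 196 × (17.3 − (-6.09)) / 1.857 = 2468 W
E = 2468 W × 2660 h / 1000 = 6566 kWh
Cost = 6566 × 0.104 = $682.9

683 dollars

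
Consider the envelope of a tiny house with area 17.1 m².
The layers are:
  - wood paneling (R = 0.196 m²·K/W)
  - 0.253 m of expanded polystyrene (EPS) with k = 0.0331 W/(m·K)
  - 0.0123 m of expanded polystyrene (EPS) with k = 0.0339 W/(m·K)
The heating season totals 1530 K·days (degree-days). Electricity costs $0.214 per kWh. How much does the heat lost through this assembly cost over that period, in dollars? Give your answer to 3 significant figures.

0.253/0.0331 = 7.644
0.0123/0.0339 = 0.3628
R_total = 0.196 + 7.644 + 0.3628 = 8.202 m²·K/W
E = A × HDD × 24 / R / 1000 = 17.1 × 1530 × 24 / 8.202 / 1000 = 76.55 kWh
Cost = 76.55 × 0.214 = $16.38

16.4 dollars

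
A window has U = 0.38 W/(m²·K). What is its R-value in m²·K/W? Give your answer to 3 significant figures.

2.63 m²·K/W

R = 1/U = 1/0.38 = 2.632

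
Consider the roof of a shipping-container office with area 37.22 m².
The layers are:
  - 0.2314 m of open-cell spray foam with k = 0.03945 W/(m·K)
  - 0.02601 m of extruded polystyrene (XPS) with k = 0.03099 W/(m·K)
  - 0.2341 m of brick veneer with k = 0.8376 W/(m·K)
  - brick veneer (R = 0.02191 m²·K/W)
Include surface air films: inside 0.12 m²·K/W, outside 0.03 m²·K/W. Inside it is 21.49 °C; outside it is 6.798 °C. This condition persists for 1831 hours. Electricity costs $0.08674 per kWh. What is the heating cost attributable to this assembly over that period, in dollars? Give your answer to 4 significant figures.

12.14 dollars

0.2314/0.03945 = 5.8657
0.02601/0.03099 = 0.8393
0.2341/0.8376 = 0.27949
R_total = 0.12 + 5.8657 + 0.8393 + 0.27949 + 0.02191 + 0.03 = 7.1564 m²·K/W
Q = 37.22 × (21.49 − 6.798) / 7.1564 = 76.413 W
E = 76.413 W × 1831 h / 1000 = 139.91 kWh
Cost = 139.91 × 0.08674 = $12.136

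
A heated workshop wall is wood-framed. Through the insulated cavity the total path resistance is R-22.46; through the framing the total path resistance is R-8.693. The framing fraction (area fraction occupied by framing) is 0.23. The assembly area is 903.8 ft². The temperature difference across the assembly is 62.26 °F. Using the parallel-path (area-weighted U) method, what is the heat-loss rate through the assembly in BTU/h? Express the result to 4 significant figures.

3418 BTU/h

U_eff = 0.77/22.46 + 0.23/8.693 = 0.034283 + 0.026458 = 0.060741
R_eff = 1/U_eff = 16.463 ft²·°F·h/BTU
Q = 903.8 × 62.26 / 16.463 = 3417.9 BTU/h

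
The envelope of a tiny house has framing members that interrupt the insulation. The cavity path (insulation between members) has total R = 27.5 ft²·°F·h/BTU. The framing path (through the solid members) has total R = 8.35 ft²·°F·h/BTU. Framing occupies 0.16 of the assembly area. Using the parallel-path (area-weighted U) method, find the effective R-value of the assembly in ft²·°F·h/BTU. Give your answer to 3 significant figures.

20.1 ft²·°F·h/BTU

U_eff = 0.84/27.5 + 0.16/8.35 = 0.03055 + 0.01916 = 0.04971
R_eff = 1/U_eff = 20.12 ft²·°F·h/BTU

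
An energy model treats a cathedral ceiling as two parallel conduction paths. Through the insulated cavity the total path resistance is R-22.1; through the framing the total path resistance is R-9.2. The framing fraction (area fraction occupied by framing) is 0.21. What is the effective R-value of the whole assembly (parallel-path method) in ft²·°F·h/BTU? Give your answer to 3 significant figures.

U_eff = 0.79/22.1 + 0.21/9.2 = 0.03575 + 0.02283 = 0.05857
R_eff = 1/U_eff = 17.07 ft²·°F·h/BTU

17.1 ft²·°F·h/BTU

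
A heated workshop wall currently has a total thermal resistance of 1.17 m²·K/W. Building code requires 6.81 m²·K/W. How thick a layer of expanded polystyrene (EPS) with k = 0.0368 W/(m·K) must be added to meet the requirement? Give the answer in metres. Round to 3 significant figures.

ΔR = 6.81 − 1.17 = 5.64 m²·K/W
L = ΔR × k = 5.64 × 0.0368 = 0.2076 m

0.208 m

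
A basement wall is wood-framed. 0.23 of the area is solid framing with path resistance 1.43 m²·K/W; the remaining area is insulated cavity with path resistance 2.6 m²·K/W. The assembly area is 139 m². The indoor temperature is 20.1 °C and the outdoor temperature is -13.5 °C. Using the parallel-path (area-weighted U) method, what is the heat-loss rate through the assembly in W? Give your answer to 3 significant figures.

2130 W

U_eff = 0.77/2.6 + 0.23/1.43 = 0.2962 + 0.1608 = 0.457
R_eff = 1/U_eff = 2.188 m²·K/W
Q = 139 × (20.1 − (-13.5)) / 2.188 = 2134 W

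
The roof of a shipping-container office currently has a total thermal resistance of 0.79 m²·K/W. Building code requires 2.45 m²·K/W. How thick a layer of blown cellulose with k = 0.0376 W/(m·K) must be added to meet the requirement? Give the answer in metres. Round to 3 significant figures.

ΔR = 2.45 − 0.79 = 1.66 m²·K/W
L = ΔR × k = 1.66 × 0.0376 = 0.06242 m

0.0624 m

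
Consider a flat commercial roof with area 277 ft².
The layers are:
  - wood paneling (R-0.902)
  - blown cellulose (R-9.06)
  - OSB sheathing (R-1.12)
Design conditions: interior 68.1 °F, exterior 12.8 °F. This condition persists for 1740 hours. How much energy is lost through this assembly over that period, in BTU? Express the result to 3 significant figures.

R_total = 0.902 + 9.06 + 1.12 = 11.08 ft²·°F·h/BTU
Q = 277 × (68.1 − 12.8) / 11.08 = 1382 BTU/h
E = 1382 × 1740 = 2405000 BTU

2410000 BTU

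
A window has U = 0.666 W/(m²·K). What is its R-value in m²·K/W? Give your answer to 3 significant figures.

1.50 m²·K/W

R = 1/U = 1/0.666 = 1.502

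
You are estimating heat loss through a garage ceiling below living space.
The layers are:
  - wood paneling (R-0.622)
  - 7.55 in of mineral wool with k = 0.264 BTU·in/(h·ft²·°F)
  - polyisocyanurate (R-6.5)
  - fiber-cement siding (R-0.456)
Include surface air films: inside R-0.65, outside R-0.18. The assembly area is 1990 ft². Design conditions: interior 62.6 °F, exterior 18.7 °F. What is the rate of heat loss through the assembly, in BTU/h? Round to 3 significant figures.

2360 BTU/h

7.55/0.264 = 28.6
R_total = 0.65 + 0.622 + 28.6 + 6.5 + 0.456 + 0.18 = 37.01 ft²·°F·h/BTU
Q = A·ΔT/R = 1990 × (62.6 − 18.7) / 37.01 = 2361 BTU/h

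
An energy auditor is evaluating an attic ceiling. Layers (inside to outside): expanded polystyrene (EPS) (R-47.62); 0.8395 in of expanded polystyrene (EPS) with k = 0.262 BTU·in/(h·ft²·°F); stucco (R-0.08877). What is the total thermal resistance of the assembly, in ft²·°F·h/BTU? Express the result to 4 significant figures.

0.8395/0.262 = 3.2042
R_total = 47.62 + 3.2042 + 0.08877 = 50.913 ft²·°F·h/BTU

50.91 ft²·°F·h/BTU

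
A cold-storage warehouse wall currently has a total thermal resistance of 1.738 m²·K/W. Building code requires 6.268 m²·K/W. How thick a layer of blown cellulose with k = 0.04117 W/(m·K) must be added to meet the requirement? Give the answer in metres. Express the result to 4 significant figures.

ΔR = 6.268 − 1.738 = 4.53 m²·K/W
L = ΔR × k = 4.53 × 0.04117 = 0.1865 m

0.1865 m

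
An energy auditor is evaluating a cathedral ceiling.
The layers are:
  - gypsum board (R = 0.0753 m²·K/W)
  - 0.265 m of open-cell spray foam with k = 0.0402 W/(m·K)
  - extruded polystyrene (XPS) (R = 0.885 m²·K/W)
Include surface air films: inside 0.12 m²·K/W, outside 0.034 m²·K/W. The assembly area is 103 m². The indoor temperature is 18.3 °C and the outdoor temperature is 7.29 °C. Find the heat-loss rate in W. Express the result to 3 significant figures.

0.265/0.0402 = 6.592
R_total = 0.12 + 0.0753 + 6.592 + 0.885 + 0.034 = 7.706 m²·K/W
Q = A·ΔT/R = 103 × (18.3 − 7.29) / 7.706 = 147.2 W

147 W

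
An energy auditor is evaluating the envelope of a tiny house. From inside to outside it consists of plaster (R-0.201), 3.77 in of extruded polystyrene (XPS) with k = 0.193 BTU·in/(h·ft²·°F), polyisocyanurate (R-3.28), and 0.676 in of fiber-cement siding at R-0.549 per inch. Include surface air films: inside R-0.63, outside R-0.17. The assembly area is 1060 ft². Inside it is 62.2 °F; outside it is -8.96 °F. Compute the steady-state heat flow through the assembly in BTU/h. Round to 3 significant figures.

3120 BTU/h

3.77/0.193 = 19.53
0.676 × 0.549 = 0.3711
R_total = 0.63 + 0.201 + 19.53 + 3.28 + 0.3711 + 0.17 = 24.19 ft²·°F·h/BTU
Q = A·ΔT/R = 1060 × (62.2 − (-8.96)) / 24.19 = 3119 BTU/h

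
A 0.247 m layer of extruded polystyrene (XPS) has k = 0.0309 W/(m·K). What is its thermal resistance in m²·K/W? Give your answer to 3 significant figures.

R = L/k = 0.247/0.0309 = 7.994 m²·K/W

7.99 m²·K/W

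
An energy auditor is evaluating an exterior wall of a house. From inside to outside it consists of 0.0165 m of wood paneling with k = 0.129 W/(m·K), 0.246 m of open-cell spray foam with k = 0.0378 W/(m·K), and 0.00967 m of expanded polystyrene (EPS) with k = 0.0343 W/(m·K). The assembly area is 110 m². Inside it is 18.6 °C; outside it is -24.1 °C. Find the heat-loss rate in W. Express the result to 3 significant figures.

679 W

0.0165/0.129 = 0.1279
0.246/0.0378 = 6.508
0.00967/0.0343 = 0.2819
R_total = 0.1279 + 6.508 + 0.2819 = 6.918 m²·K/W
Q = A·ΔT/R = 110 × (18.6 − (-24.1)) / 6.918 = 679 W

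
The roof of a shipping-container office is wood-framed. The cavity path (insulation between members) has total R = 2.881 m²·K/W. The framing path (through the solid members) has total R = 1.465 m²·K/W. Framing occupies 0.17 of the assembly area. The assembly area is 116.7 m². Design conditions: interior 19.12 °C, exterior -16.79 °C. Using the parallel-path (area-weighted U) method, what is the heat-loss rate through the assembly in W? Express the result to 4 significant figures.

1694 W

U_eff = 0.83/2.881 + 0.17/1.465 = 0.28809 + 0.11604 = 0.40414
R_eff = 1/U_eff = 2.4744 m²·K/W
Q = 116.7 × (19.12 − (-16.79)) / 2.4744 = 1693.6 W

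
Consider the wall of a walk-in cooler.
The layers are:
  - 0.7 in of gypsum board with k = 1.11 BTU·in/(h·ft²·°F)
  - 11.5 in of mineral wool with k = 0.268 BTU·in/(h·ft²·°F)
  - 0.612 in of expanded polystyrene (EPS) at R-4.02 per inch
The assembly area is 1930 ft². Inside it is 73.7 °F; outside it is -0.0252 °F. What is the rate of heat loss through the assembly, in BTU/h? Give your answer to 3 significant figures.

0.7/1.11 = 0.6306
11.5/0.268 = 42.91
0.612 × 4.02 = 2.46
R_total = 0.6306 + 42.91 + 2.46 = 46 ft²·°F·h/BTU
Q = A·ΔT/R = 1930 × (73.7 − (-0.0252)) / 46 = 3093 BTU/h

3090 BTU/h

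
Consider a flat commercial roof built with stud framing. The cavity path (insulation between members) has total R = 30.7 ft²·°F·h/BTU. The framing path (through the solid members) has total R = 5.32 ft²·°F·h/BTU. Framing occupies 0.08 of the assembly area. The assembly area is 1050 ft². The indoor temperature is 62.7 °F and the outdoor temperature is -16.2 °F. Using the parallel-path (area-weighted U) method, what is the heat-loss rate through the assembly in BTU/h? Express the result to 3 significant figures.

U_eff = 0.92/30.7 + 0.08/5.32 = 0.02997 + 0.01504 = 0.04501
R_eff = 1/U_eff = 22.22 ft²·°F·h/BTU
Q = 1050 × (62.7 − (-16.2)) / 22.22 = 3728 BTU/h

3730 BTU/h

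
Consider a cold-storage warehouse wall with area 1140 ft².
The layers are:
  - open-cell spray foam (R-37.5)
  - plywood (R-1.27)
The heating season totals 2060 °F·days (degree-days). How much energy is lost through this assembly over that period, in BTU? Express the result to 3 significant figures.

R_total = 37.5 + 1.27 = 38.77 ft²·°F·h/BTU
E = A × HDD × 24 / R = 1140 × 2060 × 24 / 38.77 = 1454000 BTU

1450000 BTU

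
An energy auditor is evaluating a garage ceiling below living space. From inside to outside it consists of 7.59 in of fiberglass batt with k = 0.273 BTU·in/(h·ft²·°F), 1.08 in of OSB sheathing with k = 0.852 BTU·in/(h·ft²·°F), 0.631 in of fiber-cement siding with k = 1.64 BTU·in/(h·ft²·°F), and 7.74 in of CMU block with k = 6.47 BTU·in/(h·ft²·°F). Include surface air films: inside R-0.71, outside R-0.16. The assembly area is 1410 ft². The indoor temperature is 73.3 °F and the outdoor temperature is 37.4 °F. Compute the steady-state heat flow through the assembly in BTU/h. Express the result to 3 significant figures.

7.59/0.273 = 27.8
1.08/0.852 = 1.268
0.631/1.64 = 0.3848
7.74/6.47 = 1.196
R_total = 0.71 + 27.8 + 1.268 + 0.3848 + 1.196 + 0.16 = 31.52 ft²·°F·h/BTU
Q = A·ΔT/R = 1410 × (73.3 − 37.4) / 31.52 = 1606 BTU/h

1610 BTU/h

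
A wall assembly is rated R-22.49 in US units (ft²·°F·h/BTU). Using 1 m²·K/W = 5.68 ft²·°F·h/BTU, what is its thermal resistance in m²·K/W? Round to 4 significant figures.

3.960 m²·K/W

R_SI = 22.49/5.68 = 3.9595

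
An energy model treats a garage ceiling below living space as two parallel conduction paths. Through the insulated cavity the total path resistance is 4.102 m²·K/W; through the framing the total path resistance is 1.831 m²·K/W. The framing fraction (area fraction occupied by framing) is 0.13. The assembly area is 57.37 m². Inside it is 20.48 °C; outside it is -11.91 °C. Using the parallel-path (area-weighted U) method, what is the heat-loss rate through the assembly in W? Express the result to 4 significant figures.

U_eff = 0.87/4.102 + 0.13/1.831 = 0.21209 + 0.070999 = 0.28309
R_eff = 1/U_eff = 3.5324 m²·K/W
Q = 57.37 × (20.48 − (-11.91)) / 3.5324 = 526.04 W

526.0 W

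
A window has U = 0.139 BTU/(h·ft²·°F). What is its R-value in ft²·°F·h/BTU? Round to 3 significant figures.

7.19 ft²·°F·h/BTU

R = 1/U = 1/0.139 = 7.194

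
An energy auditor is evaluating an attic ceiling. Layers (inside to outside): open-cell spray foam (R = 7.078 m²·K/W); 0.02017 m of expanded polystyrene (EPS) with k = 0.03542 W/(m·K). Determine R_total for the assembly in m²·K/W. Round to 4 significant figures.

0.02017/0.03542 = 0.56945
R_total = 7.078 + 0.56945 = 7.6475 m²·K/W

7.647 m²·K/W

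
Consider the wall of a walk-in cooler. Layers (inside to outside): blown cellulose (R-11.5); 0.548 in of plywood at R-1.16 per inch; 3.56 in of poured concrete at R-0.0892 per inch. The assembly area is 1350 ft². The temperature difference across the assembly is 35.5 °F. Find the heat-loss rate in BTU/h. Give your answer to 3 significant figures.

3850 BTU/h

0.548 × 1.16 = 0.6357
3.56 × 0.0892 = 0.3176
R_total = 11.5 + 0.6357 + 0.3176 = 12.45 ft²·°F·h/BTU
Q = A·ΔT/R = 1350 × 35.5 / 12.45 = 3848 BTU/h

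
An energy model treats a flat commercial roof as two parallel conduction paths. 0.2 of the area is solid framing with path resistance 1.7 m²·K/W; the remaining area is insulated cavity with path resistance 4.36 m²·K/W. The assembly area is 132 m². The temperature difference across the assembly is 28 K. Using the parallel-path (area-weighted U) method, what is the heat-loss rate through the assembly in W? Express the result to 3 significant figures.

U_eff = 0.8/4.36 + 0.2/1.7 = 0.1835 + 0.1176 = 0.3011
R_eff = 1/U_eff = 3.321 m²·K/W
Q = 132 × 28 / 3.321 = 1113 W

1110 W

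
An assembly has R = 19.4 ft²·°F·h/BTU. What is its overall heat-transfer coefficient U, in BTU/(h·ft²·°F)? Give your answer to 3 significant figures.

0.0515 BTU/(h·ft²·°F)

U = 1/R = 1/19.4 = 0.05155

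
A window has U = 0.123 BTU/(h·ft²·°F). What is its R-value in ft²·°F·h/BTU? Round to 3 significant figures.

R = 1/U = 1/0.123 = 8.13

8.13 ft²·°F·h/BTU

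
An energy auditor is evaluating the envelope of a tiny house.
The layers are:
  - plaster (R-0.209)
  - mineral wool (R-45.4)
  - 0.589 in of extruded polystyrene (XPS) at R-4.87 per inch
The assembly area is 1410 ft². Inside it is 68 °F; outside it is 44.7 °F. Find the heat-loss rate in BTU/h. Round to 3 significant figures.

678 BTU/h

0.589 × 4.87 = 2.868
R_total = 0.209 + 45.4 + 2.868 = 48.48 ft²·°F·h/BTU
Q = A·ΔT/R = 1410 × (68 − 44.7) / 48.48 = 677.7 BTU/h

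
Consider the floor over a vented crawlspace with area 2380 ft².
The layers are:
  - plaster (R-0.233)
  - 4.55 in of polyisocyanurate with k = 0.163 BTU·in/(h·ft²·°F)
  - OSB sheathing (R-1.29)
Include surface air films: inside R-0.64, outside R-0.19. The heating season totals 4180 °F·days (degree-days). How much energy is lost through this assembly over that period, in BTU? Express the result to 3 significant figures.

4.55/0.163 = 27.91
R_total = 0.64 + 0.233 + 27.91 + 1.29 + 0.19 = 30.27 ft²·°F·h/BTU
E = A × HDD × 24 / R = 2380 × 4180 × 24 / 30.27 = 7888000 BTU

7890000 BTU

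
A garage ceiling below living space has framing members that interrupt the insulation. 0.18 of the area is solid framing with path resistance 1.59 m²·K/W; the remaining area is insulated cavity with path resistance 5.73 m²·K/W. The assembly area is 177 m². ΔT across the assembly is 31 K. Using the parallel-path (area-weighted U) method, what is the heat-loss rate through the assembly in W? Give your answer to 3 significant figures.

1410 W

U_eff = 0.82/5.73 + 0.18/1.59 = 0.1431 + 0.1132 = 0.2563
R_eff = 1/U_eff = 3.901 m²·K/W
Q = 177 × 31 / 3.901 = 1406 W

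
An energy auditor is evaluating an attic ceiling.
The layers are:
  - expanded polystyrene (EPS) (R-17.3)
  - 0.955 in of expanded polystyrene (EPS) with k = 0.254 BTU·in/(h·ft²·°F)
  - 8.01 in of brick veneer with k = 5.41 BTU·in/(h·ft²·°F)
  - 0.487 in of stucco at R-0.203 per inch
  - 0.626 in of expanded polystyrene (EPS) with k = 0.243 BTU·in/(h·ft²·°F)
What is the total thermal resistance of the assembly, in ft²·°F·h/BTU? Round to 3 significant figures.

0.955/0.254 = 3.76
8.01/5.41 = 1.481
0.487 × 0.203 = 0.09886
0.626/0.243 = 2.576
R_total = 17.3 + 3.76 + 1.481 + 0.09886 + 2.576 = 25.22 ft²·°F·h/BTU

25.2 ft²·°F·h/BTU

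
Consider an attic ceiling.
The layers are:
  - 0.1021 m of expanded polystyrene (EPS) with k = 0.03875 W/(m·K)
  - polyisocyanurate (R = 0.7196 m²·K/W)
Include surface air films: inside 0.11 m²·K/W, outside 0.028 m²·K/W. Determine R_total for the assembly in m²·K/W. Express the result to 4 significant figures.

3.492 m²·K/W

0.1021/0.03875 = 2.6348
R_total = 0.11 + 2.6348 + 0.7196 + 0.028 = 3.4924 m²·K/W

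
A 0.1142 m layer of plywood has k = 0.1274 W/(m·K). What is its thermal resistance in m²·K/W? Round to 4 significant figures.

0.8964 m²·K/W

R = L/k = 0.1142/0.1274 = 0.89639 m²·K/W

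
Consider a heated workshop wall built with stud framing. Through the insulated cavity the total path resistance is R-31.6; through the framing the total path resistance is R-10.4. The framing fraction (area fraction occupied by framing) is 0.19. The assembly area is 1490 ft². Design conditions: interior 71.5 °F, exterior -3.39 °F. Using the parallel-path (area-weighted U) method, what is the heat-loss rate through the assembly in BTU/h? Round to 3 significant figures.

4900 BTU/h

U_eff = 0.81/31.6 + 0.19/10.4 = 0.02563 + 0.01827 = 0.0439
R_eff = 1/U_eff = 22.78 ft²·°F·h/BTU
Q = 1490 × (71.5 − (-3.39)) / 22.78 = 4899 BTU/h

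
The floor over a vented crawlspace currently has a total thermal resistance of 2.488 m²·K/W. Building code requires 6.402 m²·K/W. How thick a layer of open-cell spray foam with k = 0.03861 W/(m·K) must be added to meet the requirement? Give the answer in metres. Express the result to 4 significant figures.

0.1511 m

ΔR = 6.402 − 2.488 = 3.914 m²·K/W
L = ΔR × k = 3.914 × 0.03861 = 0.15112 m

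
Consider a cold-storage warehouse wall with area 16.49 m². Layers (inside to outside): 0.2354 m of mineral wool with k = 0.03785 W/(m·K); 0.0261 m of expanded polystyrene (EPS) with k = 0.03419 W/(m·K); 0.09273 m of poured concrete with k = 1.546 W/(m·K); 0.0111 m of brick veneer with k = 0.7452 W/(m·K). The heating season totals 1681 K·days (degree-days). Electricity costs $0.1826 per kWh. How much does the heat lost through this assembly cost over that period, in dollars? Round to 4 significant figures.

17.21 dollars

0.2354/0.03785 = 6.2193
0.0261/0.03419 = 0.76338
0.09273/1.546 = 0.059981
0.0111/0.7452 = 0.014895
R_total = 6.2193 + 0.76338 + 0.059981 + 0.014895 = 7.0575 m²·K/W
E = A × HDD × 24 / R / 1000 = 16.49 × 1681 × 24 / 7.0575 / 1000 = 94.264 kWh
Cost = 94.264 × 0.1826 = $17.213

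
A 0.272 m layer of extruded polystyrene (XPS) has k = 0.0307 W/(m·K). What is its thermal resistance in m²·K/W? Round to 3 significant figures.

8.86 m²·K/W

R = L/k = 0.272/0.0307 = 8.86 m²·K/W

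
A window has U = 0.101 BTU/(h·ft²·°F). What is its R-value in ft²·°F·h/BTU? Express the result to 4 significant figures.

R = 1/U = 1/0.101 = 9.901

9.901 ft²·°F·h/BTU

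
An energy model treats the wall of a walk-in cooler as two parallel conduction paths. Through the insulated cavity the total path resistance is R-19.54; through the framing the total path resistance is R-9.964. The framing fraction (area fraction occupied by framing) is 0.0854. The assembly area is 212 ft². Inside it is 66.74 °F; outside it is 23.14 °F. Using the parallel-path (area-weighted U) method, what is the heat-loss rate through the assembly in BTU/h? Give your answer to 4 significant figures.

U_eff = 0.9146/19.54 + 0.0854/9.964 = 0.046807 + 0.0085709 = 0.055377
R_eff = 1/U_eff = 18.058 ft²·°F·h/BTU
Q = 212 × (66.74 − 23.14) / 18.058 = 511.86 BTU/h

511.9 BTU/h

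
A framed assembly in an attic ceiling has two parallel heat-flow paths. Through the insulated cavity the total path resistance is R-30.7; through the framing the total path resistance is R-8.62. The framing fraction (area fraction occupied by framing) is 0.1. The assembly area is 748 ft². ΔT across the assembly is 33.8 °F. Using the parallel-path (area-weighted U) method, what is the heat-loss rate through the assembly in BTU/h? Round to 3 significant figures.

U_eff = 0.9/30.7 + 0.1/8.62 = 0.02932 + 0.0116 = 0.04092
R_eff = 1/U_eff = 24.44 ft²·°F·h/BTU
Q = 748 × 33.8 / 24.44 = 1034 BTU/h

1030 BTU/h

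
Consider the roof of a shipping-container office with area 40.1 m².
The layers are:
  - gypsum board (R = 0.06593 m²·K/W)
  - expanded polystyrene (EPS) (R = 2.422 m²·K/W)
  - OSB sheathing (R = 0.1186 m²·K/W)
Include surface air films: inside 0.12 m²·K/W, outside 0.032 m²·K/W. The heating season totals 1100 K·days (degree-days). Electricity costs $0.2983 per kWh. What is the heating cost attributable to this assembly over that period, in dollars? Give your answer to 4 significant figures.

R_total = 0.12 + 0.06593 + 2.422 + 0.1186 + 0.032 = 2.7585 m²·K/W
E = A × HDD × 24 / R / 1000 = 40.1 × 1100 × 24 / 2.7585 / 1000 = 383.77 kWh
Cost = 383.77 × 0.2983 = $114.48

114.5 dollars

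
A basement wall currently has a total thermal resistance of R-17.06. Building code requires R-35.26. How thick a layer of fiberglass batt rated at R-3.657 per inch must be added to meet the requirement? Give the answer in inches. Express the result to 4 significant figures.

ΔR = 35.26 − 17.06 = 18.2 ft²·°F·h/BTU
L = ΔR / (R/in) = 18.2/3.657 = 4.9768 in

4.977 in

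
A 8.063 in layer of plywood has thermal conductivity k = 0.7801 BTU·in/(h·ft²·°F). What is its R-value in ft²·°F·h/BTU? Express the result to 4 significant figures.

10.34 ft²·°F·h/BTU

R = L/k = 8.063/0.7801 = 10.336 ft²·°F·h/BTU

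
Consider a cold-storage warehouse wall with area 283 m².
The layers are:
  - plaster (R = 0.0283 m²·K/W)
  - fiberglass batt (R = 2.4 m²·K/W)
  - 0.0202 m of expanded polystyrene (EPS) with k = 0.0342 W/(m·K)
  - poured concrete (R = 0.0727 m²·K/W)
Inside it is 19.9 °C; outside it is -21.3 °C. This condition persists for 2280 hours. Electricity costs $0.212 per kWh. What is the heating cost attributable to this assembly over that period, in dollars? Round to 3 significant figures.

1820 dollars

0.0202/0.0342 = 0.5906
R_total = 0.0283 + 2.4 + 0.5906 + 0.0727 = 3.092 m²·K/W
Q = 283 × (19.9 − (-21.3)) / 3.092 = 3771 W
E = 3771 W × 2280 h / 1000 = 8599 kWh
Cost = 8599 × 0.212 = $1823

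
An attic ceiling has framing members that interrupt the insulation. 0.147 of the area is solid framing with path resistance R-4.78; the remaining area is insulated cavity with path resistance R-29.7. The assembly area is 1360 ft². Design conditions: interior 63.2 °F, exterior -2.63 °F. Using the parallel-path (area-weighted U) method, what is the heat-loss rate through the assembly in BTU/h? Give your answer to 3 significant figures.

5320 BTU/h

U_eff = 0.853/29.7 + 0.147/4.78 = 0.02872 + 0.03075 = 0.05947
R_eff = 1/U_eff = 16.81 ft²·°F·h/BTU
Q = 1360 × (63.2 − (-2.63)) / 16.81 = 5325 BTU/h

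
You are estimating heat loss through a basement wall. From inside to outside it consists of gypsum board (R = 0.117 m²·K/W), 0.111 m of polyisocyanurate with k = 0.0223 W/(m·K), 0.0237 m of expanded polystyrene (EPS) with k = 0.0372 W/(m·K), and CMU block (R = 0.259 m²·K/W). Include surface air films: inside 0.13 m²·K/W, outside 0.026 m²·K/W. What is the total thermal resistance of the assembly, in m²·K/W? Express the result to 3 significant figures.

6.15 m²·K/W

0.111/0.0223 = 4.978
0.0237/0.0372 = 0.6371
R_total = 0.13 + 0.117 + 4.978 + 0.6371 + 0.259 + 0.026 = 6.147 m²·K/W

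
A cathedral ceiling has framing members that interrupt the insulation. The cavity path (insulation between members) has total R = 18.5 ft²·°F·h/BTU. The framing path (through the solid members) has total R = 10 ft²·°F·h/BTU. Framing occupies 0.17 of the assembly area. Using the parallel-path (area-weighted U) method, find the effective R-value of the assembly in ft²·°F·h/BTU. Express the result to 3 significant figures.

U_eff = 0.83/18.5 + 0.17/10 = 0.04486 + 0.017 = 0.06186
R_eff = 1/U_eff = 16.16 ft²·°F·h/BTU

16.2 ft²·°F·h/BTU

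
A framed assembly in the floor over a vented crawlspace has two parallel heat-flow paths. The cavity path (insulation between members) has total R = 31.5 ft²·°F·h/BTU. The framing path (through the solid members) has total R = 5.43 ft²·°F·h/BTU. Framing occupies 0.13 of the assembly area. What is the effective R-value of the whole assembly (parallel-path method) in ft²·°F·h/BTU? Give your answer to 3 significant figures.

U_eff = 0.87/31.5 + 0.13/5.43 = 0.02762 + 0.02394 = 0.05156
R_eff = 1/U_eff = 19.39 ft²·°F·h/BTU

19.4 ft²·°F·h/BTU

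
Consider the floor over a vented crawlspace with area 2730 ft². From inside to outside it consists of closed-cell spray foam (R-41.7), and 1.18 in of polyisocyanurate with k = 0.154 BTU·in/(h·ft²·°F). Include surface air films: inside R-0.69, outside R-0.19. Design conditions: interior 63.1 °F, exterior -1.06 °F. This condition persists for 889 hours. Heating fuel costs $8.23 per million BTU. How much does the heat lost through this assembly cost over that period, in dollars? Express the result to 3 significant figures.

1.18/0.154 = 7.662
R_total = 0.69 + 41.7 + 7.662 + 0.19 = 50.24 ft²·°F·h/BTU
Q = 2730 × (63.1 − (-1.06)) / 50.24 = 3486 BTU/h
E = 3486 × 889 = 3099000 BTU
Cost = 3099000/10⁶ × 8.23 = $25.51

25.5 dollars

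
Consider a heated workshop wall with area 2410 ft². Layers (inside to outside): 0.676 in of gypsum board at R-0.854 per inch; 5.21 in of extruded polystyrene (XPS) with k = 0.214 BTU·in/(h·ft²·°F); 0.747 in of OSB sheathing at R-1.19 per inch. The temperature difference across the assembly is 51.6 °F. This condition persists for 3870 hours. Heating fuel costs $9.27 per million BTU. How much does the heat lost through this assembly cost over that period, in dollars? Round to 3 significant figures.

173 dollars

0.676 × 0.854 = 0.5773
5.21/0.214 = 24.35
0.747 × 1.19 = 0.8889
R_total = 0.5773 + 24.35 + 0.8889 = 25.81 ft²·°F·h/BTU
Q = 2410 × 51.6 / 25.81 = 4818 BTU/h
E = 4818 × 3870 = 18640000 BTU
Cost = 18640000/10⁶ × 9.27 = $172.8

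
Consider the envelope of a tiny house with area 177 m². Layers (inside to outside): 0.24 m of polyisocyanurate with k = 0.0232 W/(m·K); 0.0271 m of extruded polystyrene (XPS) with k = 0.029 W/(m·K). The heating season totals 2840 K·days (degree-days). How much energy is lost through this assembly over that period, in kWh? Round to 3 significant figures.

1070 kWh

0.24/0.0232 = 10.34
0.0271/0.029 = 0.9345
R_total = 10.34 + 0.9345 = 11.28 m²·K/W
E = A × HDD × 24 / R / 1000 = 177 × 2840 × 24 / 11.28 / 1000 = 1070 kWh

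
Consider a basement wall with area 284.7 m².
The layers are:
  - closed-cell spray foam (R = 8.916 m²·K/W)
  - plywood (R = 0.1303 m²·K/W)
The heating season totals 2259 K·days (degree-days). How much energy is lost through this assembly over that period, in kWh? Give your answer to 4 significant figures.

1706 kWh

R_total = 8.916 + 0.1303 = 9.0463 m²·K/W
E = A × HDD × 24 / R / 1000 = 284.7 × 2259 × 24 / 9.0463 / 1000 = 1706.3 kWh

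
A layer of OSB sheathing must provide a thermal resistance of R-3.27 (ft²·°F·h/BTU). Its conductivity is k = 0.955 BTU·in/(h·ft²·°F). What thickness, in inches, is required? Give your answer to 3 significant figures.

L = R × k = 3.27 × 0.955 = 3.123 in

3.12 in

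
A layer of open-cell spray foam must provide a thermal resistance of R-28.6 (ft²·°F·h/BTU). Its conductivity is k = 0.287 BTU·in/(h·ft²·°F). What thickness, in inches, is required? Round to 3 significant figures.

8.21 in

L = R × k = 28.6 × 0.287 = 8.208 in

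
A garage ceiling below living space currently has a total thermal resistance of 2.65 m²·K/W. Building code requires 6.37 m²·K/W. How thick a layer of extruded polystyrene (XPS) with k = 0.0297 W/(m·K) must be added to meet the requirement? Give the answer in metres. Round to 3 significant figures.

0.110 m

ΔR = 6.37 − 2.65 = 3.72 m²·K/W
L = ΔR × k = 3.72 × 0.0297 = 0.1105 m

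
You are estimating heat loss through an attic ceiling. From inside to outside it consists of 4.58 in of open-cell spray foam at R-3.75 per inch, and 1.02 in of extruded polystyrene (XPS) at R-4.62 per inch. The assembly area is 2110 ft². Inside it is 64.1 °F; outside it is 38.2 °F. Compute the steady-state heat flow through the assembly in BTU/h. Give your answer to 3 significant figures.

2500 BTU/h

4.58 × 3.75 = 17.18
1.02 × 4.62 = 4.712
R_total = 17.18 + 4.712 = 21.89 ft²·°F·h/BTU
Q = A·ΔT/R = 2110 × (64.1 − 38.2) / 21.89 = 2497 BTU/h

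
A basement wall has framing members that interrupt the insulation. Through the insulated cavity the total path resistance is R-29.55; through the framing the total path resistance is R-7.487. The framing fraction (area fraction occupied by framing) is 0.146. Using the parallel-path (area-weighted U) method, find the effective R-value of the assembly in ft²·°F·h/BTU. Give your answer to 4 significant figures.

U_eff = 0.854/29.55 + 0.146/7.487 = 0.0289 + 0.0195 = 0.048401
R_eff = 1/U_eff = 20.661 ft²·°F·h/BTU

20.66 ft²·°F·h/BTU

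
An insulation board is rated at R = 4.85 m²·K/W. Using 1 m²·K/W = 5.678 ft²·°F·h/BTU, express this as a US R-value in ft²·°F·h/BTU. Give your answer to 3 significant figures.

R_US = 4.85 × 5.678 = 27.54

27.5 ft²·°F·h/BTU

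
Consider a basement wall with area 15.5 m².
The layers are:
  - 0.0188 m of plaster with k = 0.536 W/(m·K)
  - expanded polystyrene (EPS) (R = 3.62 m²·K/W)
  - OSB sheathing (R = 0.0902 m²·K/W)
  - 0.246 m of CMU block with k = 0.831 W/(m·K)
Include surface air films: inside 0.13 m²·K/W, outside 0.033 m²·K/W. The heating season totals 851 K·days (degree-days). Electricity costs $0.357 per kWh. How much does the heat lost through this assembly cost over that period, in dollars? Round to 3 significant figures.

26.9 dollars

0.0188/0.536 = 0.03507
0.246/0.831 = 0.296
R_total = 0.13 + 0.03507 + 3.62 + 0.0902 + 0.296 + 0.033 = 4.204 m²·K/W
E = A × HDD × 24 / R / 1000 = 15.5 × 851 × 24 / 4.204 / 1000 = 75.3 kWh
Cost = 75.3 × 0.357 = $26.88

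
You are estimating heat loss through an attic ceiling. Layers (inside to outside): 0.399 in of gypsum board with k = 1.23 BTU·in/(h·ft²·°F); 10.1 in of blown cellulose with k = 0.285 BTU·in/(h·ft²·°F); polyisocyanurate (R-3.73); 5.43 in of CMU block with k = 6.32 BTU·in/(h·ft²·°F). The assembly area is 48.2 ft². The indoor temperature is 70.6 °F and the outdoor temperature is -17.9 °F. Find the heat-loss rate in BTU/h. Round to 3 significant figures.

106 BTU/h

0.399/1.23 = 0.3244
10.1/0.285 = 35.44
5.43/6.32 = 0.8592
R_total = 0.3244 + 35.44 + 3.73 + 0.8592 = 40.35 ft²·°F·h/BTU
Q = A·ΔT/R = 48.2 × (70.6 − (-17.9)) / 40.35 = 105.7 BTU/h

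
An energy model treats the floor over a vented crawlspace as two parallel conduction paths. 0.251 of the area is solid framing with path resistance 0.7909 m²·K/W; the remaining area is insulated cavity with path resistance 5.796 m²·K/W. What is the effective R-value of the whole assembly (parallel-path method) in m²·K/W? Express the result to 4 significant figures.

2.239 m²·K/W

U_eff = 0.749/5.796 + 0.251/0.7909 = 0.12923 + 0.31736 = 0.44659
R_eff = 1/U_eff = 2.2392 m²·K/W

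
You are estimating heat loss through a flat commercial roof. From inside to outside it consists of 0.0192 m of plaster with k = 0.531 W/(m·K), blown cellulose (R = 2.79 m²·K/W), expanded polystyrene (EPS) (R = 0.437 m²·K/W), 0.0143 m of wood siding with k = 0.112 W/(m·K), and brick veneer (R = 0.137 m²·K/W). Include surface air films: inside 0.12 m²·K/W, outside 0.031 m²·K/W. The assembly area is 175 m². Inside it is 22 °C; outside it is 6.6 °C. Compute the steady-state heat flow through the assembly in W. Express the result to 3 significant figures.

733 W

0.0192/0.531 = 0.03616
0.0143/0.112 = 0.1277
R_total = 0.12 + 0.03616 + 2.79 + 0.437 + 0.1277 + 0.137 + 0.031 = 3.679 m²·K/W
Q = A·ΔT/R = 175 × (22 − 6.6) / 3.679 = 732.6 W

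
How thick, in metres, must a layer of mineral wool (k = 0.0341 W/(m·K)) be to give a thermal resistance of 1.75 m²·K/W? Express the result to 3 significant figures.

L = R·k = 1.75 × 0.0341 = 0.05967 m

0.0597 m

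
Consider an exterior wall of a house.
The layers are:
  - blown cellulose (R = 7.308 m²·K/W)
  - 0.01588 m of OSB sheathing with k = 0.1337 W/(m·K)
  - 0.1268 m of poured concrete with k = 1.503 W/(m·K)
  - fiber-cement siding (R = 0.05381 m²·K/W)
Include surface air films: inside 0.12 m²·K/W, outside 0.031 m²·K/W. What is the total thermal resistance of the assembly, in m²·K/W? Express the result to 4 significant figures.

0.01588/0.1337 = 0.11877
0.1268/1.503 = 0.084365
R_total = 0.12 + 7.308 + 0.11877 + 0.084365 + 0.05381 + 0.031 = 7.7159 m²·K/W

7.716 m²·K/W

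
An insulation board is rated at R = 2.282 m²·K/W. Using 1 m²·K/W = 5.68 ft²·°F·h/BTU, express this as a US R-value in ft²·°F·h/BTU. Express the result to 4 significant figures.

R_US = 2.282 × 5.68 = 12.962

12.96 ft²·°F·h/BTU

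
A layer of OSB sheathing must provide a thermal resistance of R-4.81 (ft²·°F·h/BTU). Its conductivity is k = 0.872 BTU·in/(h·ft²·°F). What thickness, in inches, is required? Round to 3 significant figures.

L = R × k = 4.81 × 0.872 = 4.194 in

4.19 in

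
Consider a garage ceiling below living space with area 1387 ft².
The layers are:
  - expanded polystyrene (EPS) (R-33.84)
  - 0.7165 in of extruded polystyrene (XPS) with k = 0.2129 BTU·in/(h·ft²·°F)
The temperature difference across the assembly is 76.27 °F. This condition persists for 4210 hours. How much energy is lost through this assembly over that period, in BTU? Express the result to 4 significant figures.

0.7165/0.2129 = 3.3654
R_total = 33.84 + 3.3654 = 37.205 ft²·°F·h/BTU
Q = 1387 × 76.27 / 37.205 = 2843.3 BTU/h
E = 2843.3 × 4210 = 11970000 BTU

11970000 BTU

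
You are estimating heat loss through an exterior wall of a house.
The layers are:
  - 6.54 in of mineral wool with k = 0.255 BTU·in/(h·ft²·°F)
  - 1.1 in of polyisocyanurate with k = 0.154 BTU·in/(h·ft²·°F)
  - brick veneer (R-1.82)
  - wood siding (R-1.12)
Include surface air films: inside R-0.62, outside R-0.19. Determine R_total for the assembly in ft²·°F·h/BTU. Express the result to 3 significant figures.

6.54/0.255 = 25.65
1.1/0.154 = 7.143
R_total = 0.62 + 25.65 + 7.143 + 1.82 + 1.12 + 0.19 = 36.54 ft²·°F·h/BTU

36.5 ft²·°F·h/BTU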